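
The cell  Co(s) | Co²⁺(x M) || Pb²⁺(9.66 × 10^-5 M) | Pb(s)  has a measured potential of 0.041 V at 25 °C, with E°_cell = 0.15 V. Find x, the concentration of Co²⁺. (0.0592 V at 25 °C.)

0.46 M

From the Nernst equation, log Q = n(E° − E)/0.0592 = 2(0.15 − 0.041)/0.0592 = 3.682, so Q = 4810.
With Q = [Co²⁺]/[Pb²⁺] and the known concentrations, [Co²⁺] in the numerator gives [Co²⁺] = 0.46 M.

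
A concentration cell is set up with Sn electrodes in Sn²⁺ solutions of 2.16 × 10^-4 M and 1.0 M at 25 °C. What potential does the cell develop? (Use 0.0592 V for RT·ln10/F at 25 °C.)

0.11 V

Both half-cells are Sn²⁺/Sn, so E°_cell = 0. The concentrated side is the cathode; the cell reaction moves Sn²⁺ from high to low concentration with n = 2.
Q = [Sn²⁺]_dilute/[Sn²⁺]_conc = 2.16 × 10^-4/1.0 = 2.16 × 10^-4.
E = 0 − (0.0592/2) log Q = −(0.0592/2)(-3.666) = 0.1085 V.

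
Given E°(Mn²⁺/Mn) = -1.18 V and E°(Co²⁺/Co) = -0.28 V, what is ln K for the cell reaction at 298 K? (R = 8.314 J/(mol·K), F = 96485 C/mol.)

ln K = 70.1

E°_cell = -0.28 − (-1.18) = 0.90 V, with n = 2 electrons transferred.
At equilibrium E = 0, so the Nernst equation gives ln K = nFE°/RT = (2)(96485)(0.90)/((8.314)(298)) = 70.10.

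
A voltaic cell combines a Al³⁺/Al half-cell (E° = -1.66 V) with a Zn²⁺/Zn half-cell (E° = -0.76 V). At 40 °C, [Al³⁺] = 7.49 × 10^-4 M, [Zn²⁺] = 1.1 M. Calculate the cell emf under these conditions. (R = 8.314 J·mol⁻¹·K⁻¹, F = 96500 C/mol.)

The Zn²⁺/Zn couple has the higher reduction potential and acts as the cathode, so E°_cell = -0.76 − (-1.66) = 0.90 V.
Balancing electrons gives n = 6; the reaction quotient is Q = [Al³⁺]^2/[Zn²⁺]^3 = 4.21 × 10^-7.
E = E° − (RT/nF) ln Q = 0.90 − (8.314×313)/(6×96500) × (-14.679) = 0.900 + 0.066 = 0.966 V.

0.966 V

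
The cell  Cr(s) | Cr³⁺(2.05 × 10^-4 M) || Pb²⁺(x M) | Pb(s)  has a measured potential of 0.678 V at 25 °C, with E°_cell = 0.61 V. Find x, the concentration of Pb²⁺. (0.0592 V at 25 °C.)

From the Nernst equation, log Q = n(E° − E)/0.0592 = 6(0.61 − 0.678)/0.0592 = -6.892, so Q = 1.28 × 10^-7.
With Q = [Cr³⁺]^2/[Pb²⁺]^3 and the known concentrations, [Pb²⁺]^3 in the denominator gives [Pb²⁺] = 0.69 M.

0.69 M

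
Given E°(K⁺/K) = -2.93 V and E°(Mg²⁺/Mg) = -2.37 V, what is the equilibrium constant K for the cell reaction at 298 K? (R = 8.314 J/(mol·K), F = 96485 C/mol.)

8.8 × 10^18

E°_cell = -2.37 − (-2.93) = 0.56 V, with n = 2 electrons transferred.
At equilibrium E = 0, so the Nernst equation gives ln K = nFE°/RT = (2)(96485)(0.56)/((8.314)(298)) = 43.62.
K = e^43.62 = 8.8 × 10^18.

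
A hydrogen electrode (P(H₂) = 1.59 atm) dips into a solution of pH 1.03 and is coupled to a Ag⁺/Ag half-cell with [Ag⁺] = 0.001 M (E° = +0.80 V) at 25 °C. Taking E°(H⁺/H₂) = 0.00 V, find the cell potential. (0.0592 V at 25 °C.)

0.69 V

The Ag⁺/Ag couple is the cathode, so E°_cell = 0.80 V; n = 2.
[H⁺] = 10^(−1.03) = 0.093 M, and Q = [H⁺]^2 / ([Ag⁺]^2·P(H₂)) = 5480.
E = E° − (0.0592/2) log Q = 0.80 − (0.0592/2)(3.739) = 0.689 V.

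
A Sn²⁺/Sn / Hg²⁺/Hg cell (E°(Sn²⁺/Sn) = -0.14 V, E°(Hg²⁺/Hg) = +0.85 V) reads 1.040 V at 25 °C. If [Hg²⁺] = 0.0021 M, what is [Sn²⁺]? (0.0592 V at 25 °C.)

4.3 × 10^-5 M

From the Nernst equation, log Q = n(E° − E)/0.0592 = 2(0.99 − 1.040)/0.0592 = -1.689, so Q = 0.0205.
With Q = [Sn²⁺]/[Hg²⁺] and the known concentrations, [Sn²⁺] in the numerator gives [Sn²⁺] = 4.3 × 10^-5 M.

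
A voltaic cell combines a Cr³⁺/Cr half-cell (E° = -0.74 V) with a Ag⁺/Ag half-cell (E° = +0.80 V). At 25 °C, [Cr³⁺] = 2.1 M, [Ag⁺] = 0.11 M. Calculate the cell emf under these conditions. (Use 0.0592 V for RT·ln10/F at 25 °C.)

1.48 V

The Ag⁺/Ag couple has the higher reduction potential and acts as the cathode, so E°_cell = +0.80 − (-0.74) = 1.54 V.
Balancing electrons gives n = 3; the reaction quotient is Q = [Cr³⁺]/[Ag⁺]^3 = 1580.
At 25 °C, E = E° − (0.0592/n) log Q = 1.54 − (0.0592/3)(3.198) = 1.540 − 0.063 = 1.477 V.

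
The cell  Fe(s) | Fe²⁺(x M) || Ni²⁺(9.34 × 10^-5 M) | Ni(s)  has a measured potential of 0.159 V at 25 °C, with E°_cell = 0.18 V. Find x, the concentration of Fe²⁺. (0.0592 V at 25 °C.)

From the Nernst equation, log Q = n(E° − E)/0.0592 = 2(0.18 − 0.159)/0.0592 = 0.709, so Q = 5.12.
With Q = [Fe²⁺]/[Ni²⁺] and the known concentrations, [Fe²⁺] in the numerator gives [Fe²⁺] = 4.8 × 10^-4 M.

4.8 × 10^-4 M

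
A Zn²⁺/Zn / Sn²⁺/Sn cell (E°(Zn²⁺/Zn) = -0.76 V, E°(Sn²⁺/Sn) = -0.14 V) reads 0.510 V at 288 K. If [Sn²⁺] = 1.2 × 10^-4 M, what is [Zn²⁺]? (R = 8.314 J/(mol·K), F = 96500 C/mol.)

From the Nernst equation, ln Q = nF(E° − E)/RT = 2×96500×(0.62 − 0.510)/(8.314×288) = 8.866, so Q = 7090.
With Q = [Zn²⁺]/[Sn²⁺] and the known concentrations, [Zn²⁺] in the numerator gives [Zn²⁺] = 0.85 M.

0.85 M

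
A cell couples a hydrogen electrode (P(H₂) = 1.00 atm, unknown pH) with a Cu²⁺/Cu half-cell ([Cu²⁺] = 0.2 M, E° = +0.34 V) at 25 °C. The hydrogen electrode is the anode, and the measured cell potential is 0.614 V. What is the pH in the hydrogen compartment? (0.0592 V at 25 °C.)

pH = 4.98

E°_cell = 0.34 V and n = 2.
log Q = n(E° − E)/0.0592 = 2×(0.34 − 0.614)/0.0592 = -9.257.
With Q = [H⁺]^2 / ([Cu²⁺]·P(H₂)), solving for [H⁺] gives log[H⁺] = -4.978, so pH = 4.98.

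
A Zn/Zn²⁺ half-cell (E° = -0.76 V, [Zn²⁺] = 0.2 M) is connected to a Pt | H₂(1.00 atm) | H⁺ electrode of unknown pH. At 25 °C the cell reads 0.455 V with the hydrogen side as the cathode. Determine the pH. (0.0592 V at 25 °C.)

pH = 5.50

E°_cell = 0.76 V and n = 2.
log Q = n(E° − E)/0.0592 = 2×(0.76 − 0.455)/0.0592 = 10.304.
With Q = [Zn²⁺]·P(H₂) / [H⁺]^2, solving for [H⁺] gives log[H⁺] = -5.502, so pH = 5.50.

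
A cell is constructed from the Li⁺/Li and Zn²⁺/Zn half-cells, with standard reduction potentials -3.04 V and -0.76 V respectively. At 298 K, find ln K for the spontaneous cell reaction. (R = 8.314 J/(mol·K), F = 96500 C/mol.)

E°_cell = -0.76 − (-3.04) = 2.28 V, with n = 2 electrons transferred.
At equilibrium E = 0, so the Nernst equation gives ln K = nFE°/RT = (2)(96500)(2.28)/((8.314)(298)) = 177.61.

ln K = 177.6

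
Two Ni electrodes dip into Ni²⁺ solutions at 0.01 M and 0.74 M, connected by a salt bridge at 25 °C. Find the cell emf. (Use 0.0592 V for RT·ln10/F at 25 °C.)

Both half-cells are Ni²⁺/Ni, so E°_cell = 0. The concentrated side is the cathode; the cell reaction moves Ni²⁺ from high to low concentration with n = 2.
Q = [Ni²⁺]_dilute/[Ni²⁺]_conc = 0.01/0.74 = 0.0135.
E = 0 − (0.0592/2) log Q = −(0.0592/2)(-1.869) = 0.0553 V.

0.055 V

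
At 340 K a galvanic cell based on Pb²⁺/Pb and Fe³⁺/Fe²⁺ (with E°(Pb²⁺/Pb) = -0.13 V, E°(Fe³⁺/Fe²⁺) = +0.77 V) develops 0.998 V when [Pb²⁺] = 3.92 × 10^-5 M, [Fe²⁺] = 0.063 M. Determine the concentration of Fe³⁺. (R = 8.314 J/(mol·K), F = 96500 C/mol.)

0.011 M

From the Nernst equation, ln Q = nF(E° − E)/RT = 2×96500×(0.90 − 0.998)/(8.314×340) = -6.691, so Q = 0.00124.
With Q = [Pb²⁺]·[Fe²⁺]^2/[Fe³⁺]^2 and the known concentrations, [Fe³⁺]^2 in the denominator gives [Fe³⁺] = 0.011 M.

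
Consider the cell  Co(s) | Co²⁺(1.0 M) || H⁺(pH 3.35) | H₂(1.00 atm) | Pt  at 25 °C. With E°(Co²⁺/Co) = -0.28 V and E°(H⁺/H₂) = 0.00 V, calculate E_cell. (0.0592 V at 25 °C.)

The hydrogen couple is the cathode, so E°_cell = 0.28 V; n = 2.
[H⁺] = 10^(−3.35) = 4.5 × 10^-4 M, and Q = [Co²⁺]·P(H₂) / [H⁺]^2 = 5.01 × 10^6.
E = E° − (0.0592/2) log Q = 0.28 − (0.0592/2)(6.700) = 0.082 V.

0.082 V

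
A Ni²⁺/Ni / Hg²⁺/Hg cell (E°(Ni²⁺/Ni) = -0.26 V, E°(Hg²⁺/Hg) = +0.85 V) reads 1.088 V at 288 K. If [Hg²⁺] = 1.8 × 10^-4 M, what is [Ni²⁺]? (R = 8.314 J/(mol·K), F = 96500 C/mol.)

From the Nernst equation, ln Q = nF(E° − E)/RT = 2×96500×(1.11 − 1.088)/(8.314×288) = 1.773, so Q = 5.89.
With Q = [Ni²⁺]/[Hg²⁺] and the known concentrations, [Ni²⁺] in the numerator gives [Ni²⁺] = 0.0011 M.

0.0011 M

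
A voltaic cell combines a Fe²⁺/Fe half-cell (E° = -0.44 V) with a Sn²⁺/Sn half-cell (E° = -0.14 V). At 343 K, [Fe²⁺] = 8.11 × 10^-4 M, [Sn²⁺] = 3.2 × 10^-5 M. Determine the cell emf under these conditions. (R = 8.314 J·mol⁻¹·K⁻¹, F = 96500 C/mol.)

The Sn²⁺/Sn couple has the higher reduction potential and acts as the cathode, so E°_cell = -0.14 − (-0.44) = 0.30 V.
Balancing electrons gives n = 2; the reaction quotient is Q = [Fe²⁺]/[Sn²⁺] = 25.3.
E = E° − (RT/nF) ln Q = 0.30 − (8.314×343)/(2×96500) × (3.233) = 0.300 − 0.048 = 0.252 V.

0.252 V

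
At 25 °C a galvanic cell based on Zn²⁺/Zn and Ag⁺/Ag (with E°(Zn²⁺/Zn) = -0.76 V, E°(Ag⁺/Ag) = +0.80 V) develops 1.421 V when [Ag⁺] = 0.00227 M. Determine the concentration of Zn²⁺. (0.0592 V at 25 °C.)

From the Nernst equation, log Q = n(E° − E)/0.0592 = 2(1.56 − 1.421)/0.0592 = 4.696, so Q = 4.97 × 10^4.
With Q = [Zn²⁺]/[Ag⁺]^2 and the known concentrations, [Zn²⁺] in the numerator gives [Zn²⁺] = 0.26 M.

0.26 M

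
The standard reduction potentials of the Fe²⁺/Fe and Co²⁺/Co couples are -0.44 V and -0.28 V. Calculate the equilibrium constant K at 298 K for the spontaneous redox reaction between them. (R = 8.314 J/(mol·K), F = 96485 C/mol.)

2.6 × 10^5

E°_cell = -0.28 − (-0.44) = 0.16 V, with n = 2 electrons transferred.
At equilibrium E = 0, so the Nernst equation gives ln K = nFE°/RT = (2)(96485)(0.16)/((8.314)(298)) = 12.46.
K = e^12.46 = 2.6 × 10^5.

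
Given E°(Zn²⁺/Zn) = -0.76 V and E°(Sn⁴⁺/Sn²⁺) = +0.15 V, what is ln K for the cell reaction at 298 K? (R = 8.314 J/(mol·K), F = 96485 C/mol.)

ln K = 70.9

E°_cell = +0.15 − (-0.76) = 0.91 V, with n = 2 electrons transferred.
At equilibrium E = 0, so the Nernst equation gives ln K = nFE°/RT = (2)(96485)(0.91)/((8.314)(298)) = 70.88.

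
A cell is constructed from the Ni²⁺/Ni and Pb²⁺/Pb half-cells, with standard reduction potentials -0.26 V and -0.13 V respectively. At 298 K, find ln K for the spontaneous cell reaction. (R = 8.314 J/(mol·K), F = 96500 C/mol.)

E°_cell = -0.13 − (-0.26) = 0.13 V, with n = 2 electrons transferred.
At equilibrium E = 0, so the Nernst equation gives ln K = nFE°/RT = (2)(96500)(0.13)/((8.314)(298)) = 10.13.

ln K = 10.1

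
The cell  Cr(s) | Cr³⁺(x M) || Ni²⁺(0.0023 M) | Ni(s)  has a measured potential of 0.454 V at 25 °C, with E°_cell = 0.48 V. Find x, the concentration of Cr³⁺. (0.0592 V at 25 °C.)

From the Nernst equation, log Q = n(E° − E)/0.0592 = 6(0.48 − 0.454)/0.0592 = 2.635, so Q = 432.
With Q = [Cr³⁺]^2/[Ni²⁺]^3 and the known concentrations, [Cr³⁺]^2 in the numerator gives [Cr³⁺] = 0.0023 M.

0.0023 M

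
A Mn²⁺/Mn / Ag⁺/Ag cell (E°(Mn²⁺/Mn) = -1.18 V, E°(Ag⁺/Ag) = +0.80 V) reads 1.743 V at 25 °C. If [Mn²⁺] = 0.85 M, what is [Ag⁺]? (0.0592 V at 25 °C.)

9.1 × 10^-5 M

From the Nernst equation, log Q = n(E° − E)/0.0592 = 2(1.98 − 1.743)/0.0592 = 8.007, so Q = 1.02 × 10^8.
With Q = [Mn²⁺]/[Ag⁺]^2 and the known concentrations, [Ag⁺]^2 in the denominator gives [Ag⁺] = 9.1 × 10^-5 M.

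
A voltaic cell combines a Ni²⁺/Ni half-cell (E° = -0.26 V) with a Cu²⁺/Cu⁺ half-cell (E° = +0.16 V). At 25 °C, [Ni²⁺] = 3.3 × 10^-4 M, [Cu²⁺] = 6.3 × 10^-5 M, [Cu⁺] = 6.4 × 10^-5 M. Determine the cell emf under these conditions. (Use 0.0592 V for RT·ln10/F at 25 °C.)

0.523 V

The Cu²⁺/Cu⁺ couple has the higher reduction potential and acts as the cathode, so E°_cell = +0.16 − (-0.26) = 0.42 V.
Balancing electrons gives n = 2; the reaction quotient is Q = [Ni²⁺]·[Cu⁺]^2/[Cu²⁺]^2 = 3.41 × 10^-4.
At 25 °C, E = E° − (0.0592/n) log Q = 0.42 − (0.0592/2)(-3.468) = 0.420 + 0.103 = 0.523 V.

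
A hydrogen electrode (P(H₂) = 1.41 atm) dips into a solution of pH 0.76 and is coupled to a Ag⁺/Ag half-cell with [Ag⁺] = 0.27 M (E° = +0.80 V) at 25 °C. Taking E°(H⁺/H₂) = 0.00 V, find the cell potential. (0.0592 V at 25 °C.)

The Ag⁺/Ag couple is the cathode, so E°_cell = 0.80 V; n = 2.
[H⁺] = 10^(−0.76) = 0.17 M, and Q = [H⁺]^2 / ([Ag⁺]^2·P(H₂)) = 0.294.
E = E° − (0.0592/2) log Q = 0.80 − (0.0592/2)(-0.532) = 0.816 V.

0.82 V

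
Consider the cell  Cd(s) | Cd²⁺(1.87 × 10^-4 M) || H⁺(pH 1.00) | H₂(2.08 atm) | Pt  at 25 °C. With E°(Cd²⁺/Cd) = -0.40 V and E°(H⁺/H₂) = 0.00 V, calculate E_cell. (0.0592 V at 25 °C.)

The hydrogen couple is the cathode, so E°_cell = 0.40 V; n = 2.
[H⁺] = 10^(−1.00) = 0.10 M, and Q = [Cd²⁺]·P(H₂) / [H⁺]^2 = 0.0389.
E = E° − (0.0592/2) log Q = 0.40 − (0.0592/2)(-1.410) = 0.442 V.

0.44 V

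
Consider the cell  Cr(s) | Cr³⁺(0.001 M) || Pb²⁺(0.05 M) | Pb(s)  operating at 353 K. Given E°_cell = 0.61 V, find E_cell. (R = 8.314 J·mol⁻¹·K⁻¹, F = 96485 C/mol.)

0.634 V

Balancing electrons gives n = 6; the reaction quotient is Q = [Cr³⁺]^2/[Pb²⁺]^3 = 0.00800.
E = E° − (RT/nF) ln Q = 0.61 − (8.314×353)/(6×96485) × (-4.828) = 0.610 + 0.024 = 0.634 V.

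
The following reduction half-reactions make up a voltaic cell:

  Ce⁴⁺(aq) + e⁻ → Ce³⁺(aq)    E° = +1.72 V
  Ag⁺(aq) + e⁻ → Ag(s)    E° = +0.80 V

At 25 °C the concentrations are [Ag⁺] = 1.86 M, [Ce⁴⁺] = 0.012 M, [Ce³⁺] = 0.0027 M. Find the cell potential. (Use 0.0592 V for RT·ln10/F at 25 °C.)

The Ce⁴⁺/Ce³⁺ couple has the higher reduction potential and acts as the cathode, so E°_cell = +1.72 − (+0.80) = 0.92 V.
Balancing electrons gives n = 1; the reaction quotient is Q = [Ag⁺]·[Ce³⁺]/[Ce⁴⁺] = 0.419.
At 25 °C, E = E° − (0.0592/n) log Q = 0.92 − (0.0592/1)(-0.378) = 0.920 + 0.022 = 0.942 V.

0.942 V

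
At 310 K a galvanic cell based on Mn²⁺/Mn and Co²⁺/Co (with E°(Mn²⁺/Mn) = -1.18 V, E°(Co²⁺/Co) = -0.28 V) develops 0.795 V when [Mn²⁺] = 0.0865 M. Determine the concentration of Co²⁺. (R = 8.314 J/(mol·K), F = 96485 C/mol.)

From the Nernst equation, ln Q = nF(E° − E)/RT = 2×96485×(0.90 − 0.795)/(8.314×310) = 7.862, so Q = 2600.
With Q = [Mn²⁺]/[Co²⁺] and the known concentrations, [Co²⁺] in the denominator gives [Co²⁺] = 3.3 × 10^-5 M.

3.3 × 10^-5 M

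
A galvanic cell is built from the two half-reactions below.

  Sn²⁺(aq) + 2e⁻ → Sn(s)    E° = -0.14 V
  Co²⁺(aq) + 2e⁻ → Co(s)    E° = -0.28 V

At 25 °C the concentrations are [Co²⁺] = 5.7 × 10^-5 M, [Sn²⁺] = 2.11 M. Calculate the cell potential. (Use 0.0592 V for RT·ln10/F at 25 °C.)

The Sn²⁺/Sn couple has the higher reduction potential and acts as the cathode, so E°_cell = -0.14 − (-0.28) = 0.14 V.
Balancing electrons gives n = 2; the reaction quotient is Q = [Co²⁺]/[Sn²⁺] = 2.7 × 10^-5.
At 25 °C, E = E° − (0.0592/n) log Q = 0.14 − (0.0592/2)(-4.568) = 0.140 + 0.135 = 0.275 V.

0.275 V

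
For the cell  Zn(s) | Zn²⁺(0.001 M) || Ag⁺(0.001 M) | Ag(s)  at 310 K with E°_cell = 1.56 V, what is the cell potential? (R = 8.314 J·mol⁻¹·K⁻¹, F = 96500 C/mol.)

Balancing electrons gives n = 2; the reaction quotient is Q = [Zn²⁺]/[Ag⁺]^2 = 1000.
E = E° − (RT/nF) ln Q = 1.56 − (8.314×310)/(2×96500) × (6.908) = 1.560 − 0.092 = 1.468 V.

1.47 V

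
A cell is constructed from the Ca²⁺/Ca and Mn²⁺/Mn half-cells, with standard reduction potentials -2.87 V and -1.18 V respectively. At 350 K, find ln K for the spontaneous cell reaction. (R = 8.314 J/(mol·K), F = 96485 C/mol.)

E°_cell = -1.18 − (-2.87) = 1.69 V, with n = 2 electrons transferred.
At equilibrium E = 0, so the Nernst equation gives ln K = nFE°/RT = (2)(96485)(1.69)/((8.314)(350)) = 112.07.

ln K = 112.1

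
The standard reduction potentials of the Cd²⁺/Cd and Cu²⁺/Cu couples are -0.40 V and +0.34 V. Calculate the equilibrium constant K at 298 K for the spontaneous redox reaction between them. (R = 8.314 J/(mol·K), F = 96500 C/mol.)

E°_cell = +0.34 − (-0.40) = 0.74 V, with n = 2 electrons transferred.
At equilibrium E = 0, so the Nernst equation gives ln K = nFE°/RT = (2)(96500)(0.74)/((8.314)(298)) = 57.65.
K = e^57.65 = 1.1 × 10^25.

1.1 × 10^25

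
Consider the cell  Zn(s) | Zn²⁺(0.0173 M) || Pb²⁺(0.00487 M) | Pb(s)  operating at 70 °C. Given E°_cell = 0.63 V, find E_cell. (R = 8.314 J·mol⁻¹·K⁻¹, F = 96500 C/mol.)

0.611 V

Balancing electrons gives n = 2; the reaction quotient is Q = [Zn²⁺]/[Pb²⁺] = 3.55.
E = E° − (RT/nF) ln Q = 0.63 − (8.314×343)/(2×96500) × (1.268) = 0.630 − 0.019 = 0.611 V.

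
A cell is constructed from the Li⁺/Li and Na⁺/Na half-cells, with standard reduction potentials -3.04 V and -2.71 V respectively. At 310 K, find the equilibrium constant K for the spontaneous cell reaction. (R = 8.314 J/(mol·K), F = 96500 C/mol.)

2.3 × 10^5

E°_cell = -2.71 − (-3.04) = 0.33 V, with n = 1 electron transferred.
At equilibrium E = 0, so the Nernst equation gives ln K = nFE°/RT = (1)(96500)(0.33)/((8.314)(310)) = 12.36.
K = e^12.36 = 2.3 × 10^5.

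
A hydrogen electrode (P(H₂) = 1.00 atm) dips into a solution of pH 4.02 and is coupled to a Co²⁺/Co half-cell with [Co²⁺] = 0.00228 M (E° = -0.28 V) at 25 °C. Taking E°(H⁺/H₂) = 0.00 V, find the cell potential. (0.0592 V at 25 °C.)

The hydrogen couple is the cathode, so E°_cell = 0.28 V; n = 2.
[H⁺] = 10^(−4.02) = 9.5 × 10^-5 M, and Q = [Co²⁺]·P(H₂) / [H⁺]^2 = 2.5 × 10^5.
E = E° − (0.0592/2) log Q = 0.28 − (0.0592/2)(5.398) = 0.120 V.

0.12 V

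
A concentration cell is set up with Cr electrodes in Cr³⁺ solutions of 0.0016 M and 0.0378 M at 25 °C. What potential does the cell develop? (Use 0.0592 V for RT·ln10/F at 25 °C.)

0.027 V

Both half-cells are Cr³⁺/Cr, so E°_cell = 0. The concentrated side is the cathode; the cell reaction moves Cr³⁺ from high to low concentration with n = 3.
Q = [Cr³⁺]_dilute/[Cr³⁺]_conc = 0.0016/0.0378 = 0.0423.
E = 0 − (0.0592/3) log Q = −(0.0592/3)(-1.373) = 0.0271 V.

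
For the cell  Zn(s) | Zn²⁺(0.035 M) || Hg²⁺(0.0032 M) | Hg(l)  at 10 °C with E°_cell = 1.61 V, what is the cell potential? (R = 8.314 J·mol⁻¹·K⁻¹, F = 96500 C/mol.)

Balancing electrons gives n = 2; the reaction quotient is Q = [Zn²⁺]/[Hg²⁺] = 10.9.
E = E° − (RT/nF) ln Q = 1.61 − (8.314×283)/(2×96500) × (2.392) = 1.610 − 0.029 = 1.581 V.

1.58 V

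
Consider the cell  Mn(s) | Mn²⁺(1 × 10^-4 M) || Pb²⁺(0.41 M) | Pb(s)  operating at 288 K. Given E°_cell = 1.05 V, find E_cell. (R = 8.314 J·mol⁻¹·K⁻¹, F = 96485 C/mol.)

Balancing electrons gives n = 2; the reaction quotient is Q = [Mn²⁺]/[Pb²⁺] = 2.44 × 10^-4.
E = E° − (RT/nF) ln Q = 1.05 − (8.314×288)/(2×96485) × (-8.319) = 1.050 + 0.103 = 1.153 V.

1.15 V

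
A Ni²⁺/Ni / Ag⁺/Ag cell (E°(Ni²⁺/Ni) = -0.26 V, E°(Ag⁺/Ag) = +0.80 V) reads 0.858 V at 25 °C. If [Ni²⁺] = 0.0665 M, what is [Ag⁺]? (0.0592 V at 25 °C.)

From the Nernst equation, log Q = n(E° − E)/0.0592 = 2(1.06 − 0.858)/0.0592 = 6.824, so Q = 6.67 × 10^6.
With Q = [Ni²⁺]/[Ag⁺]^2 and the known concentrations, [Ag⁺]^2 in the denominator gives [Ag⁺] = 1 × 10^-4 M.

1 × 10^-4 M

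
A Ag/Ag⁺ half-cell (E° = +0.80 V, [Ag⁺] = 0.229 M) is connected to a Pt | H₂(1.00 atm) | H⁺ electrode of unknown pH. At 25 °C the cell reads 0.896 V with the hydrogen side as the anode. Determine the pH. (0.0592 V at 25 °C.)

pH = 2.26

E°_cell = 0.80 V and n = 2.
log Q = n(E° − E)/0.0592 = 2×(0.80 − 0.896)/0.0592 = -3.243.
With Q = [H⁺]^2 / ([Ag⁺]^2·P(H₂)), solving for [H⁺] gives log[H⁺] = -2.262, so pH = 2.26.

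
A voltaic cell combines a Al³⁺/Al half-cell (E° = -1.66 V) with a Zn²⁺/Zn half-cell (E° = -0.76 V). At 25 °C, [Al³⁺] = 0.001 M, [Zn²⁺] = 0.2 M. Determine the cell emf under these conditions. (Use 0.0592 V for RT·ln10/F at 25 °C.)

0.939 V

The Zn²⁺/Zn couple has the higher reduction potential and acts as the cathode, so E°_cell = -0.76 − (-1.66) = 0.90 V.
Balancing electrons gives n = 6; the reaction quotient is Q = [Al³⁺]^2/[Zn²⁺]^3 = 1.25 × 10^-4.
At 25 °C, E = E° − (0.0592/n) log Q = 0.90 − (0.0592/6)(-3.903) = 0.900 + 0.039 = 0.939 V.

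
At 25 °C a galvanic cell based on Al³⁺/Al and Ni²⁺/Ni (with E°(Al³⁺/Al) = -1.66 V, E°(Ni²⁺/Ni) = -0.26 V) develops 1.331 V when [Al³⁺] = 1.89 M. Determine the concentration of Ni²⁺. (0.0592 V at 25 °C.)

0.0071 M

From the Nernst equation, log Q = n(E° − E)/0.0592 = 6(1.40 − 1.331)/0.0592 = 6.993, so Q = 9.85 × 10^6.
With Q = [Al³⁺]^2/[Ni²⁺]^3 and the known concentrations, [Ni²⁺]^3 in the denominator gives [Ni²⁺] = 0.0071 M.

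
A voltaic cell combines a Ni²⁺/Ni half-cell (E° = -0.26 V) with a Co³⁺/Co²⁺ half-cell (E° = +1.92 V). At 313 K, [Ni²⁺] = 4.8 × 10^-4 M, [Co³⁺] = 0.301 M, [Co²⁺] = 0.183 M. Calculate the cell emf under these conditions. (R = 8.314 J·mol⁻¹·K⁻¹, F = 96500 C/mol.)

2.30 V

The Co³⁺/Co²⁺ couple has the higher reduction potential and acts as the cathode, so E°_cell = +1.92 − (-0.26) = 2.18 V.
Balancing electrons gives n = 2; the reaction quotient is Q = [Ni²⁺]·[Co²⁺]^2/[Co³⁺]^2 = 1.77 × 10^-4.
E = E° − (RT/nF) ln Q = 2.18 − (8.314×313)/(2×96500) × (-8.637) = 2.180 + 0.116 = 2.296 V.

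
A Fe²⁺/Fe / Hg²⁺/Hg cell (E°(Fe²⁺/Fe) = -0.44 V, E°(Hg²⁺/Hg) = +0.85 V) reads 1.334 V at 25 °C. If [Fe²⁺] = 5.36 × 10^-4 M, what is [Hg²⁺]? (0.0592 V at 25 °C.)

0.016 M

From the Nernst equation, log Q = n(E° − E)/0.0592 = 2(1.29 − 1.334)/0.0592 = -1.486, so Q = 0.0326.
With Q = [Fe²⁺]/[Hg²⁺] and the known concentrations, [Hg²⁺] in the denominator gives [Hg²⁺] = 0.016 M.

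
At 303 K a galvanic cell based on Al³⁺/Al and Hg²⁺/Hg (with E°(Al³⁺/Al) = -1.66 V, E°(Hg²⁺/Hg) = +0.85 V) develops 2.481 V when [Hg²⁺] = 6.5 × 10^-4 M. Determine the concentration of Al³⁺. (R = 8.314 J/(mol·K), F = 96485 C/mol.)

4.6 × 10^-4 M

From the Nernst equation, ln Q = nF(E° − E)/RT = 6×96485×(2.51 − 2.481)/(8.314×303) = 6.664, so Q = 784.
With Q = [Al³⁺]^2/[Hg²⁺]^3 and the known concentrations, [Al³⁺]^2 in the numerator gives [Al³⁺] = 4.6 × 10^-4 M.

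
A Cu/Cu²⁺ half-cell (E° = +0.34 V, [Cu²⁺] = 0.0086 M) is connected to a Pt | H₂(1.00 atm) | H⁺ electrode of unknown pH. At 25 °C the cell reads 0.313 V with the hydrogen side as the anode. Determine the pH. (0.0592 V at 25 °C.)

E°_cell = 0.34 V and n = 2.
log Q = n(E° − E)/0.0592 = 2×(0.34 − 0.313)/0.0592 = 0.912.
With Q = [H⁺]^2 / ([Cu²⁺]·P(H₂)), solving for [H⁺] gives log[H⁺] = -0.577, so pH = 0.58.

pH = 0.58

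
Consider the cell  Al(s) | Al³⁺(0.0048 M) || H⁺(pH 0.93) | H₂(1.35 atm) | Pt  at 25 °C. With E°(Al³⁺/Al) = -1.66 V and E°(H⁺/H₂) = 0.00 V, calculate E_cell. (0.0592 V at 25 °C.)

1.65 V

The hydrogen couple is the cathode, so E°_cell = 1.66 V; n = 6.
[H⁺] = 10^(−0.93) = 0.12 M, and Q = [Al³⁺]^2·P(H₂)^3 / [H⁺]^6 = 21.6.
E = E° − (0.0592/6) log Q = 1.66 − (0.0592/6)(1.333) = 1.647 V.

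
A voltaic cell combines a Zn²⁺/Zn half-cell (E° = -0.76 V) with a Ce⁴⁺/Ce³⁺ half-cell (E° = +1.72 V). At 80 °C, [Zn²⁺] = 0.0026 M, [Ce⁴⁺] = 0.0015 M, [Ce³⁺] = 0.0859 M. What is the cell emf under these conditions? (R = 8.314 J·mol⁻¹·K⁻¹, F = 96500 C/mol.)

The Ce⁴⁺/Ce³⁺ couple has the higher reduction potential and acts as the cathode, so E°_cell = +1.72 − (-0.76) = 2.48 V.
Balancing electrons gives n = 2; the reaction quotient is Q = [Zn²⁺]·[Ce³⁺]^2/[Ce⁴⁺]^2 = 8.53.
E = E° − (RT/nF) ln Q = 2.48 − (8.314×353)/(2×96500) × (2.143) = 2.480 − 0.033 = 2.447 V.

2.45 V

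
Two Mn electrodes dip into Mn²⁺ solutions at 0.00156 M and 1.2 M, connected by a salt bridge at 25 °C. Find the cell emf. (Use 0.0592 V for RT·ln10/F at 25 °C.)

Both half-cells are Mn²⁺/Mn, so E°_cell = 0. The concentrated side is the cathode; the cell reaction moves Mn²⁺ from high to low concentration with n = 2.
Q = [Mn²⁺]_dilute/[Mn²⁺]_conc = 0.00156/1.2 = 0.00130.
E = 0 − (0.0592/2) log Q = −(0.0592/2)(-2.886) = 0.0854 V.

0.085 V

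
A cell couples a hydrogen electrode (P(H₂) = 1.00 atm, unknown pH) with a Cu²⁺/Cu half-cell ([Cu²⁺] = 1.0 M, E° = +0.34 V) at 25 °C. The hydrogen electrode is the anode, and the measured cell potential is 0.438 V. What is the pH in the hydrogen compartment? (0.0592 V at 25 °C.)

pH = 1.66

E°_cell = 0.34 V and n = 2.
log Q = n(E° − E)/0.0592 = 2×(0.34 − 0.438)/0.0592 = -3.311.
With Q = [H⁺]^2 / ([Cu²⁺]·P(H₂)), solving for [H⁺] gives log[H⁺] = -1.655, so pH = 1.66.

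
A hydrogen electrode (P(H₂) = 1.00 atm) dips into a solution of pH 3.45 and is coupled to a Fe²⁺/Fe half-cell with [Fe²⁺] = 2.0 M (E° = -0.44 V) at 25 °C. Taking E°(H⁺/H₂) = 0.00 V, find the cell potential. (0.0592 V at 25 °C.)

The hydrogen couple is the cathode, so E°_cell = 0.44 V; n = 2.
[H⁺] = 10^(−3.45) = 3.5 × 10^-4 M, and Q = [Fe²⁺]·P(H₂) / [H⁺]^2 = 1.59 × 10^7.
E = E° − (0.0592/2) log Q = 0.44 − (0.0592/2)(7.201) = 0.227 V.

0.23 V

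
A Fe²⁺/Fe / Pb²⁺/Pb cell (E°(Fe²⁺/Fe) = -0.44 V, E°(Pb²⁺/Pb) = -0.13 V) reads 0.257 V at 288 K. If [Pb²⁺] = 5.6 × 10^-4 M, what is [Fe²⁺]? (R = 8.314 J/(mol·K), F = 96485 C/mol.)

0.04 M

From the Nernst equation, ln Q = nF(E° − E)/RT = 2×96485×(0.31 − 0.257)/(8.314×288) = 4.271, so Q = 71.6.
With Q = [Fe²⁺]/[Pb²⁺] and the known concentrations, [Fe²⁺] in the numerator gives [Fe²⁺] = 0.04 M.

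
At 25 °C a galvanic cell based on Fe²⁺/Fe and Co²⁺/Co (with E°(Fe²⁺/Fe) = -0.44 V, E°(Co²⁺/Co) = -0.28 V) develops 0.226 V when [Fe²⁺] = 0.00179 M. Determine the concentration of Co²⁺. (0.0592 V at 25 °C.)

From the Nernst equation, log Q = n(E° − E)/0.0592 = 2(0.16 − 0.226)/0.0592 = -2.230, so Q = 0.00589.
With Q = [Fe²⁺]/[Co²⁺] and the known concentrations, [Co²⁺] in the denominator gives [Co²⁺] = 0.3 M.

0.3 M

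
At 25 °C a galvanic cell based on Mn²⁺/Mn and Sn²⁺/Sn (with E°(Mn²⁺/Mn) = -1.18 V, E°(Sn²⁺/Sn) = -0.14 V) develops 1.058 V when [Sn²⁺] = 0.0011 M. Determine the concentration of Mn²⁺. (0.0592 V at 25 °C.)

From the Nernst equation, log Q = n(E° − E)/0.0592 = 2(1.04 − 1.058)/0.0592 = -0.608, so Q = 0.247.
With Q = [Mn²⁺]/[Sn²⁺] and the known concentrations, [Mn²⁺] in the numerator gives [Mn²⁺] = 2.7 × 10^-4 M.

2.7 × 10^-4 M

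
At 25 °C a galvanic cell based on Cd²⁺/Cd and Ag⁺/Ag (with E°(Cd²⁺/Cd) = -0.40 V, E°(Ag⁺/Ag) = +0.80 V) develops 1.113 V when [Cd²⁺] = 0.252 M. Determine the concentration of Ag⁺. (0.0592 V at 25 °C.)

From the Nernst equation, log Q = n(E° − E)/0.0592 = 2(1.20 − 1.113)/0.0592 = 2.939, so Q = 869.
With Q = [Cd²⁺]/[Ag⁺]^2 and the known concentrations, [Ag⁺]^2 in the denominator gives [Ag⁺] = 0.017 M.

0.017 M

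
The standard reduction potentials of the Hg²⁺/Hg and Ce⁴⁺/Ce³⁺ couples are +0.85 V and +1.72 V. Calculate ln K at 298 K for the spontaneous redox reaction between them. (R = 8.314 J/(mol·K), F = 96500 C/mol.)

ln K = 67.8

E°_cell = +1.72 − (+0.85) = 0.87 V, with n = 2 electrons transferred.
At equilibrium E = 0, so the Nernst equation gives ln K = nFE°/RT = (2)(96500)(0.87)/((8.314)(298)) = 67.77.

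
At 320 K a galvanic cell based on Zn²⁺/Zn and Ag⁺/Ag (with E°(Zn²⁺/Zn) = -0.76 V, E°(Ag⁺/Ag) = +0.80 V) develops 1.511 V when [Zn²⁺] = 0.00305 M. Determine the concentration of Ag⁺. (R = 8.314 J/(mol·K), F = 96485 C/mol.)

0.0093 M

From the Nernst equation, ln Q = nF(E° − E)/RT = 2×96485×(1.56 − 1.511)/(8.314×320) = 3.554, so Q = 35.0.
With Q = [Zn²⁺]/[Ag⁺]^2 and the known concentrations, [Ag⁺]^2 in the denominator gives [Ag⁺] = 0.0093 M.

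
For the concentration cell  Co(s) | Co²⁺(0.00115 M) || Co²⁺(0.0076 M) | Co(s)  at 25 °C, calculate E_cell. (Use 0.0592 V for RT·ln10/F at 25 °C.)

Both half-cells are Co²⁺/Co, so E°_cell = 0. The concentrated side is the cathode; the cell reaction moves Co²⁺ from high to low concentration with n = 2.
Q = [Co²⁺]_dilute/[Co²⁺]_conc = 0.00115/0.0076 = 0.151.
E = 0 − (0.0592/2) log Q = −(0.0592/2)(-0.820) = 0.0243 V.

0.024 V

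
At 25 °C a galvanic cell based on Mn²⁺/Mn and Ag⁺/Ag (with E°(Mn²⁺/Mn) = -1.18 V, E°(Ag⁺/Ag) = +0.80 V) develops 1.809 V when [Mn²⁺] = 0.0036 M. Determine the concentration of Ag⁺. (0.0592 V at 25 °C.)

From the Nernst equation, log Q = n(E° − E)/0.0592 = 2(1.98 − 1.809)/0.0592 = 5.777, so Q = 5.98 × 10^5.
With Q = [Mn²⁺]/[Ag⁺]^2 and the known concentrations, [Ag⁺]^2 in the denominator gives [Ag⁺] = 7.8 × 10^-5 M.

7.8 × 10^-5 M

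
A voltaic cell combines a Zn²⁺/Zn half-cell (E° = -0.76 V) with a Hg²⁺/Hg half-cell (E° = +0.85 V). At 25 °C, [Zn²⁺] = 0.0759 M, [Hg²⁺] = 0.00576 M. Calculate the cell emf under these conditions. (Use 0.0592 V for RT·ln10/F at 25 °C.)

The Hg²⁺/Hg couple has the higher reduction potential and acts as the cathode, so E°_cell = +0.85 − (-0.76) = 1.61 V.
Balancing electrons gives n = 2; the reaction quotient is Q = [Zn²⁺]/[Hg²⁺] = 13.2.
At 25 °C, E = E° − (0.0592/n) log Q = 1.61 − (0.0592/2)(1.120) = 1.610 − 0.033 = 1.577 V.

1.58 V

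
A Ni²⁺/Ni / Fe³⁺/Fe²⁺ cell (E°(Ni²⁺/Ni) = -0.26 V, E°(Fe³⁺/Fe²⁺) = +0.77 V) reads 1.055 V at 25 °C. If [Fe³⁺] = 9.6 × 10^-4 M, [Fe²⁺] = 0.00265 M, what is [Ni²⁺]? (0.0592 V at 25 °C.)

0.019 M

From the Nernst equation, log Q = n(E° − E)/0.0592 = 2(1.03 − 1.055)/0.0592 = -0.845, so Q = 0.143.
With Q = [Ni²⁺]·[Fe²⁺]^2/[Fe³⁺]^2 and the known concentrations, [Ni²⁺] in the numerator gives [Ni²⁺] = 0.019 M.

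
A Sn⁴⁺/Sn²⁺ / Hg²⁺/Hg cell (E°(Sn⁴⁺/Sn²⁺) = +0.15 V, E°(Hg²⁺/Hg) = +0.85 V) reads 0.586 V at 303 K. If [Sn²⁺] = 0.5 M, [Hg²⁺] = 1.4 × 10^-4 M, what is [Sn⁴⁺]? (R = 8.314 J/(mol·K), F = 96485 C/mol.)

From the Nernst equation, ln Q = nF(E° − E)/RT = 2×96485×(0.70 − 0.586)/(8.314×303) = 8.733, so Q = 6200.
With Q = [Sn⁴⁺]/([Sn²⁺]·[Hg²⁺]) and the known concentrations, [Sn⁴⁺] in the numerator gives [Sn⁴⁺] = 0.43 M.

0.43 M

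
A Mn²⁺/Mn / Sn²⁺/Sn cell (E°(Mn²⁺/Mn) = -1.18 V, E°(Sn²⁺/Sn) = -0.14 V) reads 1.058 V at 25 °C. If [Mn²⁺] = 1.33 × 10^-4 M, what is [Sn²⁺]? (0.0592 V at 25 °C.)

5.4 × 10^-4 M

From the Nernst equation, log Q = n(E° − E)/0.0592 = 2(1.04 − 1.058)/0.0592 = -0.608, so Q = 0.247.
With Q = [Mn²⁺]/[Sn²⁺] and the known concentrations, [Sn²⁺] in the denominator gives [Sn²⁺] = 5.4 × 10^-4 M.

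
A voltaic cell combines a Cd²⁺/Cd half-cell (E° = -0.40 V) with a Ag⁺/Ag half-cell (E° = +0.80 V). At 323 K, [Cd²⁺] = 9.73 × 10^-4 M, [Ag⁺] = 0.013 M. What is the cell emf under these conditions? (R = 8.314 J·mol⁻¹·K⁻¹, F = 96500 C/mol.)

The Ag⁺/Ag couple has the higher reduction potential and acts as the cathode, so E°_cell = +0.80 − (-0.40) = 1.20 V.
Balancing electrons gives n = 2; the reaction quotient is Q = [Cd²⁺]/[Ag⁺]^2 = 5.76.
E = E° − (RT/nF) ln Q = 1.20 − (8.314×323)/(2×96500) × (1.750) = 1.200 − 0.024 = 1.176 V.

1.18 V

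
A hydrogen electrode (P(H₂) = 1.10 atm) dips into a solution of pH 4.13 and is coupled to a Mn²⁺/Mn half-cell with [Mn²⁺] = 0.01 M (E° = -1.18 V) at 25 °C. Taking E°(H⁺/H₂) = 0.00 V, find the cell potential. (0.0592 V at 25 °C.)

0.99 V

The hydrogen couple is the cathode, so E°_cell = 1.18 V; n = 2.
[H⁺] = 10^(−4.13) = 7.4 × 10^-5 M, and Q = [Mn²⁺]·P(H₂) / [H⁺]^2 = 2 × 10^6.
E = E° − (0.0592/2) log Q = 1.18 − (0.0592/2)(6.301) = 0.993 V.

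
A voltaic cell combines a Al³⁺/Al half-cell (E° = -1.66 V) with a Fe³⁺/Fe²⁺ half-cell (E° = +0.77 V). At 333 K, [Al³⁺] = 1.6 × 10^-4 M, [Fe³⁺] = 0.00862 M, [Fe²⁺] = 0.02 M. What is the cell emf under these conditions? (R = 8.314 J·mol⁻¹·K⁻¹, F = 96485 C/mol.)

The Fe³⁺/Fe²⁺ couple has the higher reduction potential and acts as the cathode, so E°_cell = +0.77 − (-1.66) = 2.43 V.
Balancing electrons gives n = 3; the reaction quotient is Q = [Al³⁺]·[Fe²⁺]^3/[Fe³⁺]^3 = 0.00200.
E = E° − (RT/nF) ln Q = 2.43 − (8.314×333)/(3×96485) × (-6.215) = 2.430 + 0.059 = 2.489 V.

2.49 V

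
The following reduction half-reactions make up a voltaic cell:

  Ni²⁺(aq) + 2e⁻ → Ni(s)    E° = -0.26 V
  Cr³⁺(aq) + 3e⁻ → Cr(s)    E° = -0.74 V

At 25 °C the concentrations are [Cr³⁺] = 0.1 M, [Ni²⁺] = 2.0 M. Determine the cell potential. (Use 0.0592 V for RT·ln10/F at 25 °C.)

The Ni²⁺/Ni couple has the higher reduction potential and acts as the cathode, so E°_cell = -0.26 − (-0.74) = 0.48 V.
Balancing electrons gives n = 6; the reaction quotient is Q = [Cr³⁺]^2/[Ni²⁺]^3 = 0.00125.
At 25 °C, E = E° − (0.0592/n) log Q = 0.48 − (0.0592/6)(-2.903) = 0.480 + 0.029 = 0.509 V.

0.509 V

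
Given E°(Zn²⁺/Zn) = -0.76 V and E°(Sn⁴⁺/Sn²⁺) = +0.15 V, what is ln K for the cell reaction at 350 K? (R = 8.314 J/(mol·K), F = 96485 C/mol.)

E°_cell = +0.15 − (-0.76) = 0.91 V, with n = 2 electrons transferred.
At equilibrium E = 0, so the Nernst equation gives ln K = nFE°/RT = (2)(96485)(0.91)/((8.314)(350)) = 60.35.

ln K = 60.3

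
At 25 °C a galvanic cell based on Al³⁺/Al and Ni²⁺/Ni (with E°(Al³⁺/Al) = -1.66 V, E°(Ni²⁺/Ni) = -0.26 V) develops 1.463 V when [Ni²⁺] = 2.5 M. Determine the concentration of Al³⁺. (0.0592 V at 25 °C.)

0.0025 M

From the Nernst equation, log Q = n(E° − E)/0.0592 = 6(1.40 − 1.463)/0.0592 = -6.385, so Q = 4.12 × 10^-7.
With Q = [Al³⁺]^2/[Ni²⁺]^3 and the known concentrations, [Al³⁺]^2 in the numerator gives [Al³⁺] = 0.0025 M.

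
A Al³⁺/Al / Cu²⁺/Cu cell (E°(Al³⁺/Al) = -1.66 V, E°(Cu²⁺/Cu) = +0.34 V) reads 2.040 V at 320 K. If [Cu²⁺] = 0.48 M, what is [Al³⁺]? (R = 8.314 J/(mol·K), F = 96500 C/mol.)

From the Nernst equation, ln Q = nF(E° − E)/RT = 6×96500×(2.00 − 2.040)/(8.314×320) = -8.705, so Q = 1.66 × 10^-4.
With Q = [Al³⁺]^2/[Cu²⁺]^3 and the known concentrations, [Al³⁺]^2 in the numerator gives [Al³⁺] = 0.0043 M.

0.0043 M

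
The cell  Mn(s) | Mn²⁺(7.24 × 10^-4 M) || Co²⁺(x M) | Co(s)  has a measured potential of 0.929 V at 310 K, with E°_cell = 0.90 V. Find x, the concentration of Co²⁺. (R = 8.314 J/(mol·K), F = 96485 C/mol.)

0.0063 M

From the Nernst equation, ln Q = nF(E° − E)/RT = 2×96485×(0.90 − 0.929)/(8.314×310) = -2.171, so Q = 0.114.
With Q = [Mn²⁺]/[Co²⁺] and the known concentrations, [Co²⁺] in the denominator gives [Co²⁺] = 0.0063 M.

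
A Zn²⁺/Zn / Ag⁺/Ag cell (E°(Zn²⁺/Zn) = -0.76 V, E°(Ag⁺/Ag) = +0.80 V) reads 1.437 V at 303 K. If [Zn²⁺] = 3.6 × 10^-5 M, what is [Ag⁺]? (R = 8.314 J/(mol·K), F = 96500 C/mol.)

5.4 × 10^-5 M

From the Nernst equation, ln Q = nF(E° − E)/RT = 2×96500×(1.56 − 1.437)/(8.314×303) = 9.423, so Q = 1.24 × 10^4.
With Q = [Zn²⁺]/[Ag⁺]^2 and the known concentrations, [Ag⁺]^2 in the denominator gives [Ag⁺] = 5.4 × 10^-5 M.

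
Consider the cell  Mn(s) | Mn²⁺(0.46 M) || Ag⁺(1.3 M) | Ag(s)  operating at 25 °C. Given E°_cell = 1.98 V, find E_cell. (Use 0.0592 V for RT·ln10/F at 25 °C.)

2.00 V

Balancing electrons gives n = 2; the reaction quotient is Q = [Mn²⁺]/[Ag⁺]^2 = 0.272.
At 25 °C, E = E° − (0.0592/n) log Q = 1.98 − (0.0592/2)(-0.565) = 1.980 + 0.017 = 1.997 V.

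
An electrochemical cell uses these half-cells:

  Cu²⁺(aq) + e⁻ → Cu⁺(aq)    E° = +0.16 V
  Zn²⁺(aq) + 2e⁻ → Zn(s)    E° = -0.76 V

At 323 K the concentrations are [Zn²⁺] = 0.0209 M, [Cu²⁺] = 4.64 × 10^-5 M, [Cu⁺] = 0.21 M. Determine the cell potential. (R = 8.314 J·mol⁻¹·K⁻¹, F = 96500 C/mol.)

The Cu²⁺/Cu⁺ couple has the higher reduction potential and acts as the cathode, so E°_cell = +0.16 − (-0.76) = 0.92 V.
Balancing electrons gives n = 2; the reaction quotient is Q = [Zn²⁺]·[Cu⁺]^2/[Cu²⁺]^2 = 4.28 × 10^5.
E = E° − (RT/nF) ln Q = 0.92 − (8.314×323)/(2×96500) × (12.967) = 0.920 − 0.180 = 0.740 V.

0.740 V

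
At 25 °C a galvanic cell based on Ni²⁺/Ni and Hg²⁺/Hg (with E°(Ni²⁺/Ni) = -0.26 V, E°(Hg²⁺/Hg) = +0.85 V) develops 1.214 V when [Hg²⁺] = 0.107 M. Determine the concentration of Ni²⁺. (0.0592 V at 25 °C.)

3.3 × 10^-5 M

From the Nernst equation, log Q = n(E° − E)/0.0592 = 2(1.11 − 1.214)/0.0592 = -3.514, so Q = 3.07 × 10^-4.
With Q = [Ni²⁺]/[Hg²⁺] and the known concentrations, [Ni²⁺] in the numerator gives [Ni²⁺] = 3.3 × 10^-5 M.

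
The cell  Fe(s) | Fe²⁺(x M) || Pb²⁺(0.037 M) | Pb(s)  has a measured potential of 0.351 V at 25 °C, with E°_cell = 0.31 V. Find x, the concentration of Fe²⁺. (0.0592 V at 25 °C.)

From the Nernst equation, log Q = n(E° − E)/0.0592 = 2(0.31 − 0.351)/0.0592 = -1.385, so Q = 0.0412.
With Q = [Fe²⁺]/[Pb²⁺] and the known concentrations, [Fe²⁺] in the numerator gives [Fe²⁺] = 0.0015 M.

0.0015 M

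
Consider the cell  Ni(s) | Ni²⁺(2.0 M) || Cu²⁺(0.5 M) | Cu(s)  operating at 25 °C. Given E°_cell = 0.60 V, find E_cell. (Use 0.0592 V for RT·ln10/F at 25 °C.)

0.582 V

Balancing electrons gives n = 2; the reaction quotient is Q = [Ni²⁺]/[Cu²⁺] = 4.00.
At 25 °C, E = E° − (0.0592/n) log Q = 0.60 − (0.0592/2)(0.602) = 0.600 − 0.018 = 0.582 V.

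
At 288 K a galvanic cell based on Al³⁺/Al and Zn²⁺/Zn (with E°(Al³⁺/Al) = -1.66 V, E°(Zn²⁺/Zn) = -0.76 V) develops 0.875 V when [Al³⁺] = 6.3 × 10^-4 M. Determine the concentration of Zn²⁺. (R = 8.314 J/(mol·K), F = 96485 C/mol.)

From the Nernst equation, ln Q = nF(E° − E)/RT = 6×96485×(0.90 − 0.875)/(8.314×288) = 6.044, so Q = 422.
With Q = [Al³⁺]^2/[Zn²⁺]^3 and the known concentrations, [Zn²⁺]^3 in the denominator gives [Zn²⁺] = 9.8 × 10^-4 M.

9.8 × 10^-4 M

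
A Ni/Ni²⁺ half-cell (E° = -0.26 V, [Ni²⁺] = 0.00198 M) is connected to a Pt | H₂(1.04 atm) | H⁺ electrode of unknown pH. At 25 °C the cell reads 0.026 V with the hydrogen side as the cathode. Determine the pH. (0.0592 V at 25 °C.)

pH = 5.30

E°_cell = 0.26 V and n = 2.
log Q = n(E° − E)/0.0592 = 2×(0.26 − 0.026)/0.0592 = 7.905.
With Q = [Ni²⁺]·P(H₂) / [H⁺]^2, solving for [H⁺] gives log[H⁺] = -5.296, so pH = 5.30.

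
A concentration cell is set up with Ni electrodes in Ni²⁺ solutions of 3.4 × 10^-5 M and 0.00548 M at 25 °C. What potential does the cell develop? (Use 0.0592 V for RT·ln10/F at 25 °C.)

0.065 V

Both half-cells are Ni²⁺/Ni, so E°_cell = 0. The concentrated side is the cathode; the cell reaction moves Ni²⁺ from high to low concentration with n = 2.
Q = [Ni²⁺]_dilute/[Ni²⁺]_conc = 3.4 × 10^-5/0.00548 = 0.00620.
E = 0 − (0.0592/2) log Q = −(0.0592/2)(-2.207) = 0.0653 V.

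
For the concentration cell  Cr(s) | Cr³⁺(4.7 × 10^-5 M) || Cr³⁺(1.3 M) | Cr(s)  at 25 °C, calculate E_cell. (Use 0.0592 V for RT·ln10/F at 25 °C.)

0.088 V

Both half-cells are Cr³⁺/Cr, so E°_cell = 0. The concentrated side is the cathode; the cell reaction moves Cr³⁺ from high to low concentration with n = 3.
Q = [Cr³⁺]_dilute/[Cr³⁺]_conc = 4.7 × 10^-5/1.3 = 3.62 × 10^-5.
E = 0 − (0.0592/3) log Q = −(0.0592/3)(-4.442) = 0.0877 V.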